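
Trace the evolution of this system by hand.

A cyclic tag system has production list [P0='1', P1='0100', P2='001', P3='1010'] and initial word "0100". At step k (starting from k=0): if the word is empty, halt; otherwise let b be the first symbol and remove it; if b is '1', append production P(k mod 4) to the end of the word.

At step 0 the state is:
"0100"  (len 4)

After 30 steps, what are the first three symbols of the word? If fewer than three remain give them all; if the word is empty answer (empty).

step 0: "0100"  (len 4)
step 1: "100"  (len 3)
step 2: "000100"  (len 6)
step 3: "00100"  (len 5)
step 4: "0100"  (len 4)
step 5: "100"  (len 3)
step 6: "000100"  (len 6)
step 7: "00100"  (len 5)
step 8: "0100"  (len 4)
step 9: "100"  (len 3)
step 10: "000100"  (len 6)
step 11: "00100"  (len 5)
step 12: "0100"  (len 4)
step 13: "100"  (len 3)
step 14: "000100"  (len 6)
step 15: "00100"  (len 5)
step 16: "0100"  (len 4)
step 17: "100"  (len 3)
step 18: "000100"  (len 6)
step 19: "00100"  (len 5)
step 20: "0100"  (len 4)
step 21: "100"  (len 3)
step 22: "000100"  (len 6)
step 23: "00100"  (len 5)
step 24: "0100"  (len 4)
step 25: "100"  (len 3)
step 26: "000100"  (len 6)
step 27: "00100"  (len 5)
step 28: "0100"  (len 4)
step 29: "100"  (len 3)
step 30: "000100"  (len 6)

000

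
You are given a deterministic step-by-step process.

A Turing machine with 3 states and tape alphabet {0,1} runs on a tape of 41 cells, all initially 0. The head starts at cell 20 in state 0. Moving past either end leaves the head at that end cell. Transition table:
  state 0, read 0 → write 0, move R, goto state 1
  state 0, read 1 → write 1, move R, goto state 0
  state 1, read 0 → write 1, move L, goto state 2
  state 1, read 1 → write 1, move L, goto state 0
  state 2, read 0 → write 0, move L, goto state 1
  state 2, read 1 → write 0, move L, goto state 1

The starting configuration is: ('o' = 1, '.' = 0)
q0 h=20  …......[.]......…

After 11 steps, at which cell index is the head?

k=0  q0 h=20  …......[.]......…
k=1  q1 h=21  …......[.]......…
k=2  q2 h=20  …......[.]o.....…
k=3  q1 h=19  …......[.].o....…
k=4  q2 h=18  …......[.]o.o...…
k=5  q1 h=17  …......[.].o.o..…
k=6  q2 h=16  …......[.]o.o.o.…
k=7  q1 h=15  …......[.].o.o.o…
k=8  q2 h=14  …......[.]o.o.o.…
k=9  q1 h=13  …......[.].o.o.o…
k=10  q2 h=12  …......[.]o.o.o.…
k=11  q1 h=11  …......[.].o.o.o…

11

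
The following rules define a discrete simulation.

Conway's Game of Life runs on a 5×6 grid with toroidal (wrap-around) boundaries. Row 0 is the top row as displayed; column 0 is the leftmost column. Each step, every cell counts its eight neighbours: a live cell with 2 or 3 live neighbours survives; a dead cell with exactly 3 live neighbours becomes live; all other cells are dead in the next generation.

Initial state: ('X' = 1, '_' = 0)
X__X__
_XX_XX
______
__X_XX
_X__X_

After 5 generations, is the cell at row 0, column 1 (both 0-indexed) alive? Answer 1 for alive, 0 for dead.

gen 0: X__X__
_XX_XX
______
__X_XX
_X__X_
gen 1: X__X__
XXXXXX
XXX___
___XXX
XXX_X_
gen 2: ______
____X_
______
____X_
XXX___
gen 3: _X____
______
______
_X____
_X____
gen 4: ______
______
______
______
XXX___
gen 5: _X____
______
______
_X____
_X____

1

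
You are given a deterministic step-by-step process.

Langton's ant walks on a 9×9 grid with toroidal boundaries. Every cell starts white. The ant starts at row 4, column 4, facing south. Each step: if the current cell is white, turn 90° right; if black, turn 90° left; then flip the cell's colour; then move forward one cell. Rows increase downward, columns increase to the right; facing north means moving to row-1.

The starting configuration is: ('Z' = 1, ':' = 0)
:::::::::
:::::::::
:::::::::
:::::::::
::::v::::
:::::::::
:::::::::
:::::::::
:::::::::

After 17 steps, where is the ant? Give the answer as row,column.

4,5

0) :::::::::
:::::::::
:::::::::
:::::::::
::::v::::
:::::::::
:::::::::
:::::::::
:::::::::
1) :::::::::
:::::::::
:::::::::
:::::::::
:::<Z::::
:::::::::
:::::::::
:::::::::
:::::::::
2) :::::::::
:::::::::
:::::::::
:::^:::::
:::ZZ::::
:::::::::
:::::::::
:::::::::
:::::::::
3) :::::::::
:::::::::
:::::::::
:::Z>::::
:::ZZ::::
:::::::::
:::::::::
:::::::::
:::::::::
4) :::::::::
:::::::::
:::::::::
:::ZZ::::
:::Zv::::
:::::::::
:::::::::
:::::::::
:::::::::
5) :::::::::
:::::::::
:::::::::
:::ZZ::::
:::Z:>:::
:::::::::
:::::::::
:::::::::
:::::::::
6) :::::::::
:::::::::
:::::::::
:::ZZ::::
:::Z:Z:::
:::::v:::
:::::::::
:::::::::
:::::::::
7) :::::::::
:::::::::
:::::::::
:::ZZ::::
:::Z:Z:::
::::<Z:::
:::::::::
:::::::::
:::::::::
8) :::::::::
:::::::::
:::::::::
:::ZZ::::
:::Z^Z:::
::::ZZ:::
:::::::::
:::::::::
:::::::::
9) :::::::::
:::::::::
:::::::::
:::ZZ::::
:::ZZ>:::
::::ZZ:::
:::::::::
:::::::::
:::::::::
10) :::::::::
:::::::::
:::::::::
:::ZZ^:::
:::ZZ::::
::::ZZ:::
:::::::::
:::::::::
:::::::::
11) :::::::::
:::::::::
:::::::::
:::ZZZ>::
:::ZZ::::
::::ZZ:::
:::::::::
:::::::::
:::::::::
12) :::::::::
:::::::::
:::::::::
:::ZZZZ::
:::ZZ:v::
::::ZZ:::
:::::::::
:::::::::
:::::::::
13) :::::::::
:::::::::
:::::::::
:::ZZZZ::
:::ZZ<Z::
::::ZZ:::
:::::::::
:::::::::
:::::::::
14) :::::::::
:::::::::
:::::::::
:::ZZ^Z::
:::ZZZZ::
::::ZZ:::
:::::::::
:::::::::
:::::::::
15) :::::::::
:::::::::
:::::::::
:::Z<:Z::
:::ZZZZ::
::::ZZ:::
:::::::::
:::::::::
:::::::::
16) :::::::::
:::::::::
:::::::::
:::Z::Z::
:::ZvZZ::
::::ZZ:::
:::::::::
:::::::::
:::::::::
17) :::::::::
:::::::::
:::::::::
:::Z::Z::
:::Z:>Z::
::::ZZ:::
:::::::::
:::::::::
:::::::::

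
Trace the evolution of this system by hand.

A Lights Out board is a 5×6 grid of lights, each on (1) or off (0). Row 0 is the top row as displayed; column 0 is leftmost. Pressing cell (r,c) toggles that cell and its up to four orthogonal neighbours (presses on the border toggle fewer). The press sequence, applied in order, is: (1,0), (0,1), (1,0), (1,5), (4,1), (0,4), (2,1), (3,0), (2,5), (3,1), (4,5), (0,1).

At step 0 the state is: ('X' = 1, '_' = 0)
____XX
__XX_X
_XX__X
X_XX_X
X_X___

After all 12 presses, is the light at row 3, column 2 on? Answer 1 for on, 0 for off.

[0] ____XX
__XX_X
_XX__X
X_XX_X
X_X___
[1] X___XX
XXXX_X
XXX__X
X_XX_X
X_X___
[2] _XX_XX
X_XX_X
XXX__X
X_XX_X
X_X___
[3] XXX_XX
_XXX_X
_XX__X
X_XX_X
X_X___
[4] XXX_X_
_XXXX_
_XX___
X_XX_X
X_X___
[5] XXX_X_
_XXXX_
_XX___
XXXX_X
_X____
[6] XXXX_X
_XXX__
_XX___
XXXX_X
_X____
[7] XXXX_X
__XX__
X_____
X_XX_X
_X____
[8] XXXX_X
__XX__
______
_XXX_X
XX____
[9] XXXX_X
__XX_X
____XX
_XXX__
XX____
[10] XXXX_X
__XX_X
_X__XX
X__X__
X_____
[11] XXXX_X
__XX_X
_X__XX
X__X_X
X___XX
[12] ___X_X
_XXX_X
_X__XX
X__X_X
X___XX

0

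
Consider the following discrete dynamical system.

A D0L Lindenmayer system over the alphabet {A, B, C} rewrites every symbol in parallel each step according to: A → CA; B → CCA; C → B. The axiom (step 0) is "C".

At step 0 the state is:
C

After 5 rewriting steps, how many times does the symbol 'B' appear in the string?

step 0: C
step 1: B
step 2: CCA
step 3: BBCA
step 4: CCACCABCA
step 5: BBCABBCACCABCA

5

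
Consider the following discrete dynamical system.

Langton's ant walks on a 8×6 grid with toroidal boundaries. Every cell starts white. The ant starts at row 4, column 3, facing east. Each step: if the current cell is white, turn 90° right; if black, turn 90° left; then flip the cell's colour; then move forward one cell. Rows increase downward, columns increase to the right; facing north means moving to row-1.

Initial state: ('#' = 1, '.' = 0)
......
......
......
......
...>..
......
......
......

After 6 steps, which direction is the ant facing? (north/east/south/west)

east

t=0: ......
......
......
......
...>..
......
......
......
t=1: ......
......
......
......
...#..
...v..
......
......
t=2: ......
......
......
......
...#..
..<#..
......
......
t=3: ......
......
......
......
..^#..
..##..
......
......
t=4: ......
......
......
......
..#>..
..##..
......
......
t=5: ......
......
......
...^..
..#...
..##..
......
......
t=6: ......
......
......
...#>.
..#...
..##..
......
......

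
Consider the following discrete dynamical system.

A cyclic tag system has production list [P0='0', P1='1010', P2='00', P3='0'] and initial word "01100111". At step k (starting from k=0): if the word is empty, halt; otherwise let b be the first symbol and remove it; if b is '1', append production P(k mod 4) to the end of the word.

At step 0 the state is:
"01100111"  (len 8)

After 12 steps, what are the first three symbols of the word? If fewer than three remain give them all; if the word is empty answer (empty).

[0] "01100111"  (len 8)
[1] "1100111"  (len 7)
[2] "1001111010"  (len 10)
[3] "00111101000"  (len 11)
[4] "0111101000"  (len 10)
[5] "111101000"  (len 9)
[6] "111010001010"  (len 12)
[7] "1101000101000"  (len 13)
[8] "1010001010000"  (len 13)
[9] "0100010100000"  (len 13)
[10] "100010100000"  (len 12)
[11] "0001010000000"  (len 13)
[12] "001010000000"  (len 12)

001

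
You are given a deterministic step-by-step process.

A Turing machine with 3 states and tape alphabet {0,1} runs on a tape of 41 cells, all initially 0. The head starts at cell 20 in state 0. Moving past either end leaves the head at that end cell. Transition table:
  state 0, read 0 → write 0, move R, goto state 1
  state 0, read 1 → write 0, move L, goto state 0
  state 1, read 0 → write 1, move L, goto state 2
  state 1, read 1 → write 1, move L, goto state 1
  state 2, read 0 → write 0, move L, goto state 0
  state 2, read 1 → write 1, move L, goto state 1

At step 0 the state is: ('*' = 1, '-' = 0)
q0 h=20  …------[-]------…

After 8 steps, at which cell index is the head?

18

k=0  q0 h=20  …------[-]------…
k=1  q1 h=21  …------[-]------…
k=2  q2 h=20  …------[-]*-----…
k=3  q0 h=19  …------[-]-*----…
k=4  q1 h=20  …------[-]*-----…
k=5  q2 h=19  …------[-]**----…
k=6  q0 h=18  …------[-]-**---…
k=7  q1 h=19  …------[-]**----…
k=8  q2 h=18  …------[-]***---…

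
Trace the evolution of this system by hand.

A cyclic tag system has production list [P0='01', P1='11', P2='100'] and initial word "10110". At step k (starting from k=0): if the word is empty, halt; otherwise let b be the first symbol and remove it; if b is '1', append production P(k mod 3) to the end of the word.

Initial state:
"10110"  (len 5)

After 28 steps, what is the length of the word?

14

t=0: "10110"  (len 5)
t=1: "011001"  (len 6)
t=2: "11001"  (len 5)
t=3: "1001100"  (len 7)
t=4: "00110001"  (len 8)
t=5: "0110001"  (len 7)
t=6: "110001"  (len 6)
t=7: "1000101"  (len 7)
t=8: "00010111"  (len 8)
t=9: "0010111"  (len 7)
t=10: "010111"  (len 6)
t=11: "10111"  (len 5)
t=12: "0111100"  (len 7)
t=13: "111100"  (len 6)
t=14: "1110011"  (len 7)
t=15: "110011100"  (len 9)
t=16: "1001110001"  (len 10)
t=17: "00111000111"  (len 11)
t=18: "0111000111"  (len 10)
t=19: "111000111"  (len 9)
t=20: "1100011111"  (len 10)
t=21: "100011111100"  (len 12)
t=22: "0001111110001"  (len 13)
t=23: "001111110001"  (len 12)
t=24: "01111110001"  (len 11)
t=25: "1111110001"  (len 10)
t=26: "11111000111"  (len 11)
t=27: "1111000111100"  (len 13)
t=28: "11100011110001"  (len 14)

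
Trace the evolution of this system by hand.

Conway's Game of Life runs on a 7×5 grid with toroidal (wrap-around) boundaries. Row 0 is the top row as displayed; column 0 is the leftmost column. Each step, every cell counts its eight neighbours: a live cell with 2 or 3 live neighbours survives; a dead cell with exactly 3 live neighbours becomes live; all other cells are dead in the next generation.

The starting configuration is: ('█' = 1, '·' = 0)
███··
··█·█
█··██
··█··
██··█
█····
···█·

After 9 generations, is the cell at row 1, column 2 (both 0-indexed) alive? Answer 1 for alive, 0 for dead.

1

[0] ███··
··█·█
█··██
··█··
██··█
█····
···█·
[1] ███·█
··█··
███·█
··█··
██··█
██···
█·█·█
[2] ··█·█
·····
█·█··
··█··
··█·█
··██·
··█··
[3] ···█·
·█·█·
·█···
··█··
·██··
·██··
·██··
[4] ·█·█·
·····
·█···
··█··
···█·
█··█·
·█·█·
[5] ·····
··█··
·····
··█··
··███
···█·
██·█·
[6] ·██··
·····
·····
··█··
··█·█
██···
··█·█
[7] ·███·
·····
·····
···█·
█·██·
███·█
··██·
[8] ·█·█·
··█··
·····
··███
█····
█····
·····
[9] ··█··
··█··
··█··
···██
██·█·
·····
·····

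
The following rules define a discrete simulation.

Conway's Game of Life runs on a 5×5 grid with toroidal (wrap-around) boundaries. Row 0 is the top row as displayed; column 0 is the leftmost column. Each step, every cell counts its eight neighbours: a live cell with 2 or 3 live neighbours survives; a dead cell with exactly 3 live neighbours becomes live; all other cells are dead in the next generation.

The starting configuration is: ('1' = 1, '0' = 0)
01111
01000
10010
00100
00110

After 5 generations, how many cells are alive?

step 0: 01111
01000
10010
00100
00110
step 1: 11001
01000
01100
01101
00001
step 2: 01001
00000
00010
01100
00101
step 3: 10010
00000
00100
01100
00100
step 4: 00000
00000
01100
01110
00110
step 5: 00000
00000
01010
00000
01010

4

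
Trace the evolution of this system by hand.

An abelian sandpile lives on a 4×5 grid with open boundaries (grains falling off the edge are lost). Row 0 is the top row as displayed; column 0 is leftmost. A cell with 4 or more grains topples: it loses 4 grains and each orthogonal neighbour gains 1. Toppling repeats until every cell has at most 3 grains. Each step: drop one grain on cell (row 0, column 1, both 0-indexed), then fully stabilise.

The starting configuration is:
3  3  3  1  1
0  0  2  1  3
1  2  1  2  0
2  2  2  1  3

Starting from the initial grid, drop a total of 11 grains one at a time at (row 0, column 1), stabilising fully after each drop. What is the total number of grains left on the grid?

[0] 3  3  3  1  1
0  0  2  1  3
1  2  1  2  0
2  2  2  1  3
[1] 0  2  0  2  1
1  1  3  1  3
1  2  1  2  0
2  2  2  1  3
[2] 0  3  0  2  1
1  1  3  1  3
1  2  1  2  0
2  2  2  1  3
[3] 1  0  1  2  1
1  2  3  1  3
1  2  1  2  0
2  2  2  1  3
[4] 1  1  1  2  1
1  2  3  1  3
1  2  1  2  0
2  2  2  1  3
[5] 1  2  1  2  1
1  2  3  1  3
1  2  1  2  0
2  2  2  1  3
[6] 1  3  1  2  1
1  2  3  1  3
1  2  1  2  0
2  2  2  1  3
[7] 2  0  2  2  1
1  3  3  1  3
1  2  1  2  0
2  2  2  1  3
[8] 2  1  2  2  1
1  3  3  1  3
1  2  1  2  0
2  2  2  1  3
[9] 2  2  2  2  1
1  3  3  1  3
1  2  1  2  0
2  2  2  1  3
[10] 2  3  2  2  1
1  3  3  1  3
1  2  1  2  0
2  2  2  1  3
[11] 3  2  0  3  1
2  1  1  2  3
1  3  2  2  0
2  2  2  1  3

36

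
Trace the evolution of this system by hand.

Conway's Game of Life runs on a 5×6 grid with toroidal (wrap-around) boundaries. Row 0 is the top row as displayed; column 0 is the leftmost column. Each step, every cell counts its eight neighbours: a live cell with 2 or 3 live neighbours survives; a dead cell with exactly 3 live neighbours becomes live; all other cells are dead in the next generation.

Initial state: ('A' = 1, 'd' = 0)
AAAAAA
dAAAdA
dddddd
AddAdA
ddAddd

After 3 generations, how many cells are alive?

t=0: AAAAAA
dAAAdA
dddddd
AddAdA
ddAddd
t=1: dddddA
dddddA
dAdAdA
dddddd
dddddd
t=2: dddddd
dddddA
AdddAd
dddddd
dddddd
t=3: dddddd
dddddA
dddddA
dddddd
dddddd

2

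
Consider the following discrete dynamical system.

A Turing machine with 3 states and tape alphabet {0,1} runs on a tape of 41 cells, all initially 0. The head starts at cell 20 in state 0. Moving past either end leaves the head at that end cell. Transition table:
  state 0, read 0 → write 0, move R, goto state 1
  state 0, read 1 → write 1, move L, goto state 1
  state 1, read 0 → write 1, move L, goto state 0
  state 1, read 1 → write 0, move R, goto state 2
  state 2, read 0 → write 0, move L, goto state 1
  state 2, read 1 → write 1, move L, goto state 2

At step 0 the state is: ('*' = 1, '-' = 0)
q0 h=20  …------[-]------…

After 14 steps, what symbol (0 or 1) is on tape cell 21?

1

t=0: q0 h=20  …------[-]------…
t=1: q1 h=21  …------[-]------…
t=2: q0 h=20  …------[-]*-----…
t=3: q1 h=21  …------[*]------…
t=4: q2 h=22  …------[-]------…
t=5: q1 h=21  …------[-]------…
t=6: q0 h=20  …------[-]*-----…
t=7: q1 h=21  …------[*]------…
t=8: q2 h=22  …------[-]------…
t=9: q1 h=21  …------[-]------…
t=10: q0 h=20  …------[-]*-----…
t=11: q1 h=21  …------[*]------…
t=12: q2 h=22  …------[-]------…
t=13: q1 h=21  …------[-]------…
t=14: q0 h=20  …------[-]*-----…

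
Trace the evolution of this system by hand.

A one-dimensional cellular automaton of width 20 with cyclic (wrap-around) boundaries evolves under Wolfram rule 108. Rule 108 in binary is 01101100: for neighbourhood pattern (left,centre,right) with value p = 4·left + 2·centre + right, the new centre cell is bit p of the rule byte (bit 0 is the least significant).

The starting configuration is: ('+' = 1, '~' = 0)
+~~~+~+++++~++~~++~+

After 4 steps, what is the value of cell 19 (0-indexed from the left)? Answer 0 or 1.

[0] +~~~+~+++++~++~~++~+
[1] +~~~+++~~~++++~~++++
[2] +~~~+~+~~~+~~+~~+~~~
[3] +~~~+++~~~+~~+~~+~~~
[4] +~~~+~+~~~+~~+~~+~~~

0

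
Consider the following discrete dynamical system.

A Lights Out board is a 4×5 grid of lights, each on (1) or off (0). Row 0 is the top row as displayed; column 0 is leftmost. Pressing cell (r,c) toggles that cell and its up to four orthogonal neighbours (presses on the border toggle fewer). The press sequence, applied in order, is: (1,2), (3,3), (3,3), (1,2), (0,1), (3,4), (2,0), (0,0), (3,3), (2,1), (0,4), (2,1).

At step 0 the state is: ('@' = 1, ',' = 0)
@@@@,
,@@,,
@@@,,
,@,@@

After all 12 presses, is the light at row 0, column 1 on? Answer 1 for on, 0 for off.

step 0: @@@@,
,@@,,
@@@,,
,@,@@
step 1: @@,@,
,,,@,
@@,,,
,@,@@
step 2: @@,@,
,,,@,
@@,@,
,@@,,
step 3: @@,@,
,,,@,
@@,,,
,@,@@
step 4: @@@@,
,@@,,
@@@,,
,@,@@
step 5: ,,,@,
,,@,,
@@@,,
,@,@@
step 6: ,,,@,
,,@,,
@@@,@
,@,,,
step 7: ,,,@,
@,@,,
,,@,@
@@,,,
step 8: @@,@,
,,@,,
,,@,@
@@,,,
step 9: @@,@,
,,@,,
,,@@@
@@@@@
step 10: @@,@,
,@@,,
@@,@@
@,@@@
step 11: @@,,@
,@@,@
@@,@@
@,@@@
step 12: @@,,@
,,@,@
,,@@@
@@@@@

1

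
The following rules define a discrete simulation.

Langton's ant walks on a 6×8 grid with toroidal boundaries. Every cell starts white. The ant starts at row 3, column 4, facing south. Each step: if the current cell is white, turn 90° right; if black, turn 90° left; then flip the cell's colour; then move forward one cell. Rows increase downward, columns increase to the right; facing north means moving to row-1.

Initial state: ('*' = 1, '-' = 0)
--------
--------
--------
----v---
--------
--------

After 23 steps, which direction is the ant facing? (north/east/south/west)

west

t=0: --------
--------
--------
----v---
--------
--------
t=1: --------
--------
--------
---<*---
--------
--------
t=2: --------
--------
---^----
---**---
--------
--------
t=3: --------
--------
---*>---
---**---
--------
--------
t=4: --------
--------
---**---
---*v---
--------
--------
t=5: --------
--------
---**---
---*->--
--------
--------
t=6: --------
--------
---**---
---*-*--
-----v--
--------
t=7: --------
--------
---**---
---*-*--
----<*--
--------
t=8: --------
--------
---**---
---*^*--
----**--
--------
t=9: --------
--------
---**---
---**>--
----**--
--------
t=10: --------
--------
---**^--
---**---
----**--
--------
t=11: --------
--------
---***>-
---**---
----**--
--------
t=12: --------
--------
---****-
---**-v-
----**--
--------
t=13: --------
--------
---****-
---**<*-
----**--
--------
t=14: --------
--------
---**^*-
---****-
----**--
--------
t=15: --------
--------
---*<-*-
---****-
----**--
--------
t=16: --------
--------
---*--*-
---*v**-
----**--
--------
t=17: --------
--------
---*--*-
---*->*-
----**--
--------
t=18: --------
--------
---*-^*-
---*--*-
----**--
--------
t=19: --------
--------
---*-*>-
---*--*-
----**--
--------
t=20: --------
------^-
---*-*--
---*--*-
----**--
--------
t=21: --------
------*>
---*-*--
---*--*-
----**--
--------
t=22: --------
------**
---*-*-v
---*--*-
----**--
--------
t=23: --------
------**
---*-*<*
---*--*-
----**--
--------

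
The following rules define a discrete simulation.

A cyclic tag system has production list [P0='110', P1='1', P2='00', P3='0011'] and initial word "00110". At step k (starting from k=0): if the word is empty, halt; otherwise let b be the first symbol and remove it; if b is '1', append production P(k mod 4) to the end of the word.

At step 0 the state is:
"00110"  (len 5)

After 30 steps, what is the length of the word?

8

[0] "00110"  (len 5)
[1] "0110"  (len 4)
[2] "110"  (len 3)
[3] "1000"  (len 4)
[4] "0000011"  (len 7)
[5] "000011"  (len 6)
[6] "00011"  (len 5)
[7] "0011"  (len 4)
[8] "011"  (len 3)
[9] "11"  (len 2)
[10] "11"  (len 2)
[11] "100"  (len 3)
[12] "000011"  (len 6)
[13] "00011"  (len 5)
[14] "0011"  (len 4)
[15] "011"  (len 3)
[16] "11"  (len 2)
[17] "1110"  (len 4)
[18] "1101"  (len 4)
[19] "10100"  (len 5)
[20] "01000011"  (len 8)
[21] "1000011"  (len 7)
[22] "0000111"  (len 7)
[23] "000111"  (len 6)
[24] "00111"  (len 5)
[25] "0111"  (len 4)
[26] "111"  (len 3)
[27] "1100"  (len 4)
[28] "1000011"  (len 7)
[29] "000011110"  (len 9)
[30] "00011110"  (len 8)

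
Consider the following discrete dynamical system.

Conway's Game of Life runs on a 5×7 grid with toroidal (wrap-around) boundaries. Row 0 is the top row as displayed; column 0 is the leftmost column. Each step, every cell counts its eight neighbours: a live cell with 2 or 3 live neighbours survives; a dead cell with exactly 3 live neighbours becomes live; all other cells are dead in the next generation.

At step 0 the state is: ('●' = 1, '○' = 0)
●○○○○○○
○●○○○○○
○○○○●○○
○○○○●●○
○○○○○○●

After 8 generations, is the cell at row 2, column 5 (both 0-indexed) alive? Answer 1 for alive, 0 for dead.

0

k=0  ●○○○○○○
○●○○○○○
○○○○●○○
○○○○●●○
○○○○○○●
k=1  ●○○○○○○
○○○○○○○
○○○○●●○
○○○○●●○
○○○○○●●
k=2  ○○○○○○●
○○○○○○○
○○○○●●○
○○○○○○○
○○○○●●●
k=3  ○○○○○○●
○○○○○●○
○○○○○○○
○○○○○○●
○○○○○●●
k=4  ○○○○○○●
○○○○○○○
○○○○○○○
○○○○○●●
●○○○○●●
k=5  ●○○○○●●
○○○○○○○
○○○○○○○
●○○○○●○
●○○○○○○
k=6  ●○○○○○●
○○○○○○●
○○○○○○○
○○○○○○●
●●○○○●○
k=7  ○●○○○●○
●○○○○○●
○○○○○○○
●○○○○○●
○●○○○●○
k=8  ○●○○○●○
●○○○○○●
○○○○○○○
●○○○○○●
○●○○○●○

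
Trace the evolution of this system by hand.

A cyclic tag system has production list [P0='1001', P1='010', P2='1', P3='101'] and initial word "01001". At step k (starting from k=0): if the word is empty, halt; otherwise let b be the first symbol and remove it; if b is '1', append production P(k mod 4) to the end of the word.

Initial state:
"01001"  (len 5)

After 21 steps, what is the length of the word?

step 0: "01001"  (len 5)
step 1: "1001"  (len 4)
step 2: "001010"  (len 6)
step 3: "01010"  (len 5)
step 4: "1010"  (len 4)
step 5: "0101001"  (len 7)
step 6: "101001"  (len 6)
step 7: "010011"  (len 6)
step 8: "10011"  (len 5)
step 9: "00111001"  (len 8)
step 10: "0111001"  (len 7)
step 11: "111001"  (len 6)
step 12: "11001101"  (len 8)
step 13: "10011011001"  (len 11)
step 14: "0011011001010"  (len 13)
step 15: "011011001010"  (len 12)
step 16: "11011001010"  (len 11)
step 17: "10110010101001"  (len 14)
step 18: "0110010101001010"  (len 16)
step 19: "110010101001010"  (len 15)
step 20: "10010101001010101"  (len 17)
step 21: "00101010010101011001"  (len 20)

20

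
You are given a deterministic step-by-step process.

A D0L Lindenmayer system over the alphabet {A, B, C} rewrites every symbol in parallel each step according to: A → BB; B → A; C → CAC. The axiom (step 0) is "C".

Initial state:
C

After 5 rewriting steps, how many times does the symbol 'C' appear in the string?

32

[0] C
[1] CAC
[2] CACBBCAC
[3] CACBBCACAACACBBCAC
[4] CACBBCACAACACBBCACBBBBCACBBCACAACACBBCAC
[5] CACBBCACAACACBBCACBBBBCACBBCACAACACBBCACAAAACACBBCACAACACBBCACBBBBCACBBCACAACACBBCAC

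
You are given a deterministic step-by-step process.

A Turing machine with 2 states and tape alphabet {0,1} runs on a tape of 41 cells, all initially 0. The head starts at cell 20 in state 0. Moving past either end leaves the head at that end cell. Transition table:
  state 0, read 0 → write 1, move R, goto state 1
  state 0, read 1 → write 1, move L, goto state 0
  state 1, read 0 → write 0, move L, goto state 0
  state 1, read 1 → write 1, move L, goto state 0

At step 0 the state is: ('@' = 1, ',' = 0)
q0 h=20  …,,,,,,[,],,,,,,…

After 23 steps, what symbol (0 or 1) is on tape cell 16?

[0] q0 h=20  …,,,,,,[,],,,,,,…
[1] q1 h=21  …,,,,,@[,],,,,,,…
[2] q0 h=20  …,,,,,,[@],,,,,,…
[3] q0 h=19  …,,,,,,[,]@,,,,,…
[4] q1 h=20  …,,,,,@[@],,,,,,…
[5] q0 h=19  …,,,,,,[@]@,,,,,…
[6] q0 h=18  …,,,,,,[,]@@,,,,…
[7] q1 h=19  …,,,,,@[@]@,,,,,…
[8] q0 h=18  …,,,,,,[@]@@,,,,…
[9] q0 h=17  …,,,,,,[,]@@@,,,…
[10] q1 h=18  …,,,,,@[@]@@,,,,…
[11] q0 h=17  …,,,,,,[@]@@@,,,…
[12] q0 h=16  …,,,,,,[,]@@@@,,…
[13] q1 h=17  …,,,,,@[@]@@@,,,…
[14] q0 h=16  …,,,,,,[@]@@@@,,…
[15] q0 h=15  …,,,,,,[,]@@@@@,…
[16] q1 h=16  …,,,,,@[@]@@@@,,…
[17] q0 h=15  …,,,,,,[@]@@@@@,…
[18] q0 h=14  …,,,,,,[,]@@@@@@…
[19] q1 h=15  …,,,,,@[@]@@@@@,…
[20] q0 h=14  …,,,,,,[@]@@@@@@…
[21] q0 h=13  …,,,,,,[,]@@@@@@…
[22] q1 h=14  …,,,,,@[@]@@@@@@…
[23] q0 h=13  …,,,,,,[@]@@@@@@…

1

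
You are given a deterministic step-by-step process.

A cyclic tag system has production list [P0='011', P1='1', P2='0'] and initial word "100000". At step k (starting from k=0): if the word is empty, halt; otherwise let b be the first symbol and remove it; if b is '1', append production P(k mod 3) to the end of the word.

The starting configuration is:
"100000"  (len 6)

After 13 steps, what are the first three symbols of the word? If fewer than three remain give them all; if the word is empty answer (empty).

101

[0] "100000"  (len 6)
[1] "00000011"  (len 8)
[2] "0000011"  (len 7)
[3] "000011"  (len 6)
[4] "00011"  (len 5)
[5] "0011"  (len 4)
[6] "011"  (len 3)
[7] "11"  (len 2)
[8] "11"  (len 2)
[9] "10"  (len 2)
[10] "0011"  (len 4)
[11] "011"  (len 3)
[12] "11"  (len 2)
[13] "1011"  (len 4)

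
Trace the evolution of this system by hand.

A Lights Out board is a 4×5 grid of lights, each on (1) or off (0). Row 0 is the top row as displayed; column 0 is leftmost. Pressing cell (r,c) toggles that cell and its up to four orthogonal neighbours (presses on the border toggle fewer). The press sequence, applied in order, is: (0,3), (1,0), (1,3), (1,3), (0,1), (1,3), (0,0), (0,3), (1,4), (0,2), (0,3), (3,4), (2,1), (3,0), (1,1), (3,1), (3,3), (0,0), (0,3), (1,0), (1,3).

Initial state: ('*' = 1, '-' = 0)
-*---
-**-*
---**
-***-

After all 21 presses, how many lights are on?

11

[0] -*---
-**-*
---**
-***-
[1] -****
-****
---**
-***-
[2] *****
*-***
*--**
-***-
[3] ***-*
*----
*---*
-***-
[4] *****
*-***
*--**
-***-
[5] ---**
*****
*--**
-***-
[6] ----*
**---
*---*
-***-
[7] **--*
-*---
*---*
-***-
[8] ****-
-*-*-
*---*
-***-
[9] *****
-*--*
*----
-***-
[10] *---*
-**-*
*----
-***-
[11] *-**-
-****
*----
-***-
[12] *-**-
-****
*---*
-**-*
[13] *-**-
--***
-**-*
--*-*
[14] *-**-
--***
***-*
***-*
[15] ****-
**-**
*-*-*
***-*
[16] ****-
**-**
***-*
----*
[17] ****-
**-**
*****
--**-
[18] --**-
-*-**
*****
--**-
[19] ----*
-*--*
*****
--**-
[20] *---*
*---*
-****
--**-
[21] *--**
*-**-
-**-*
--**-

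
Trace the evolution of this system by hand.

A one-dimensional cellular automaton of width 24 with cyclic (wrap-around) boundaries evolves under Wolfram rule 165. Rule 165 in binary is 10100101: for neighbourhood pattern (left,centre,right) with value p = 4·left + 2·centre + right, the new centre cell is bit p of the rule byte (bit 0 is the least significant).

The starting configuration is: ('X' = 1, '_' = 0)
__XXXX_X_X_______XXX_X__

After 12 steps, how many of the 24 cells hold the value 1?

12

[0] __XXXX_X_X_______XXX_X__
[1] X__XX_XXXX_XXXXX__X_XX_X
[2] _____X_XX_X_XXX___XX__X_
[3] XXXX_XX__XXX_X__X_____X_
[4] _XX_X_____X_XX__X_XXX_XX
[5] X__XX_XXX_XX____XX_X_X__
[6] X____X_X_X___XX___XXXX__
[7] X_XX_XXXXX_X____X__XX___
[8] XX__X_XXX_XX_XX_X_____X_
[9] ____XX_X_X__X__XX_XXX_XX
[10] _XX___XXXX__X____X_X_X__
[11] ____X__XX___X_XX_XXXXX_X
[12] _XX_X_____X_XX__X_XXX_XX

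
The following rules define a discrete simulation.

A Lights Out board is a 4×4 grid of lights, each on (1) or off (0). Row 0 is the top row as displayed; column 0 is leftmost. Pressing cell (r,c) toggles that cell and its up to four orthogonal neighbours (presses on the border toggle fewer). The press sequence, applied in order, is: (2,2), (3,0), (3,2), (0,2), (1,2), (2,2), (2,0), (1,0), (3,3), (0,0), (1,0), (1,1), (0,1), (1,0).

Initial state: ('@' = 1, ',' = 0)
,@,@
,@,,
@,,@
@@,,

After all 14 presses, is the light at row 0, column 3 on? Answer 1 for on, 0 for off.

0) ,@,@
,@,,
@,,@
@@,,
1) ,@,@
,@@,
@@@,
@@@,
2) ,@,@
,@@,
,@@,
,,@,
3) ,@,@
,@@,
,@,,
,@,@
4) ,,@,
,@,,
,@,,
,@,@
5) ,,,,
,,@@
,@@,
,@,@
6) ,,,,
,,,@
,,,@
,@@@
7) ,,,,
@,,@
@@,@
@@@@
8) @,,,
,@,@
,@,@
@@@@
9) @,,,
,@,@
,@,,
@@,,
10) ,@,,
@@,@
,@,,
@@,,
11) @@,,
,,,@
@@,,
@@,,
12) @,,,
@@@@
@,,,
@@,,
13) ,@@,
@,@@
@,,,
@@,,
14) @@@,
,@@@
,,,,
@@,,

0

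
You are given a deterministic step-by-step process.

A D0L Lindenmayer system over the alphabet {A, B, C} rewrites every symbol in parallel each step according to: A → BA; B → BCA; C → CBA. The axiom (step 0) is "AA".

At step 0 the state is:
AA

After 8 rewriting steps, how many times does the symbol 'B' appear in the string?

k=0  AA
k=1  BABA
k=2  BCABABCABA
k=3  BCACBABABCABABCACBABABCABA
k=4  BCACBABACBABCABABCABABCACBABABCABABCACBABACBABCABABCABABCACBABABCABA
k=5  BCACBABACBABCABABCABACBABCABABCACBABABCABABCACBABABCABABCA…ACBABABCABABCACBABABCABABCACBABACBABCABABCABABCACBABABCABA  (len 178)
k=6  BCACBABACBABCABABCABACBABCABABCACBABABCABABCACBABABCABACBA…ACBABABCABABCACBABABCABABCACBABACBABCABABCABABCACBABABCABA  (len 466)
k=7  BCACBABACBABCABABCABACBABCABABCACBABABCABABCACBABABCABACBA…ACBABABCABABCACBABABCABABCACBABACBABCABABCABABCACBABABCABA  (len 1220)
k=8  BCACBABACBABCABABCABACBABCABABCACBABABCABABCACBABABCABACBA…ACBABABCABABCACBABABCABABCACBABACBABCABABCABABCACBABABCABA  (len 3194)

1220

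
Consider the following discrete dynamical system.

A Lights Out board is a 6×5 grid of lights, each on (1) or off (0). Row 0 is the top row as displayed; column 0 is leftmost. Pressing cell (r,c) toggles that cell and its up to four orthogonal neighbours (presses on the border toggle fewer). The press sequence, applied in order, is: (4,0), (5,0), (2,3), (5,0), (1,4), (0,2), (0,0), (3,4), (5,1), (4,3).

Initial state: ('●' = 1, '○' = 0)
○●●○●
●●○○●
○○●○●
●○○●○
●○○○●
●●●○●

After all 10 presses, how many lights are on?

13

[0] ○●●○●
●●○○●
○○●○●
●○○●○
●○○○●
●●●○●
[1] ○●●○●
●●○○●
○○●○●
○○○●○
○●○○●
○●●○●
[2] ○●●○●
●●○○●
○○●○●
○○○●○
●●○○●
●○●○●
[3] ○●●○●
●●○●●
○○○●○
○○○○○
●●○○●
●○●○●
[4] ○●●○●
●●○●●
○○○●○
○○○○○
○●○○●
○●●○●
[5] ○●●○○
●●○○○
○○○●●
○○○○○
○●○○●
○●●○●
[6] ○○○●○
●●●○○
○○○●●
○○○○○
○●○○●
○●●○●
[7] ●●○●○
○●●○○
○○○●●
○○○○○
○●○○●
○●●○●
[8] ●●○●○
○●●○○
○○○●○
○○○●●
○●○○○
○●●○●
[9] ●●○●○
○●●○○
○○○●○
○○○●●
○○○○○
●○○○●
[10] ●●○●○
○●●○○
○○○●○
○○○○●
○○●●●
●○○●●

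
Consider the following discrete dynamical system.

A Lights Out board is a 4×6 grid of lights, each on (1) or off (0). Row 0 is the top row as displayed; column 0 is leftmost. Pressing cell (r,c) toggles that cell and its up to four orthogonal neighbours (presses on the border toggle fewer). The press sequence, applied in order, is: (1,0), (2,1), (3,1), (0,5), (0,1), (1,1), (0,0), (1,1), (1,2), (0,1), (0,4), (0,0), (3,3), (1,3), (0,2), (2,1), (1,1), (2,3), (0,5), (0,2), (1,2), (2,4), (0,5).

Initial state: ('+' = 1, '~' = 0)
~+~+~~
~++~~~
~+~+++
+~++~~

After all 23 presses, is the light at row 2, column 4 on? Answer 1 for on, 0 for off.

k=0  ~+~+~~
~++~~~
~+~+++
+~++~~
k=1  ++~+~~
+~+~~~
++~+++
+~++~~
k=2  ++~+~~
+++~~~
~~++++
++++~~
k=3  ++~+~~
+++~~~
~+++++
~~~+~~
k=4  ++~+++
+++~~+
~+++++
~~~+~~
k=5  ~~++++
+~+~~+
~+++++
~~~+~~
k=6  ~+++++
~+~~~+
~~++++
~~~+~~
k=7  +~++++
++~~~+
~~++++
~~~+~~
k=8  ++++++
~~+~~+
~+++++
~~~+~~
k=9  ++~+++
~+~+~+
~+~+++
~~~+~~
k=10  ~~++++
~~~+~+
~+~+++
~~~+~~
k=11  ~~+~~~
~~~+++
~+~+++
~~~+~~
k=12  +++~~~
+~~+++
~+~+++
~~~+~~
k=13  +++~~~
+~~+++
~+~~++
~~+~+~
k=14  ++++~~
+~+~~+
~+~+++
~~+~+~
k=15  +~~~~~
+~~~~+
~+~+++
~~+~+~
k=16  +~~~~~
++~~~+
+~++++
~++~+~
k=17  ++~~~~
~~+~~+
++++++
~++~+~
k=18  ++~~~~
~~++~+
++~~~+
~++++~
k=19  ++~~++
~~++~~
++~~~+
~++++~
k=20  +~++++
~~~+~~
++~~~+
~++++~
k=21  +~~+++
~++~~~
+++~~+
~++++~
k=22  +~~+++
~++~+~
+++++~
~+++~~
k=23  +~~+~~
~++~++
+++++~
~+++~~

1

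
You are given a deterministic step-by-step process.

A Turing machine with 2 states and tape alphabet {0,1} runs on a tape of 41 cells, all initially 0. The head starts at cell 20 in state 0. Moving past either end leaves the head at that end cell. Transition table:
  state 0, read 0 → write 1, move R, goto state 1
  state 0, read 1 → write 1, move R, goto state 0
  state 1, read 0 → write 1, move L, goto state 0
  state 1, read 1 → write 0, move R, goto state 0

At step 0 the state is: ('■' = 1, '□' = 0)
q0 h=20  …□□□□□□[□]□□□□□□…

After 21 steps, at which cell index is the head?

31

0) q0 h=20  …□□□□□□[□]□□□□□□…
1) q1 h=21  …□□□□□■[□]□□□□□□…
2) q0 h=20  …□□□□□□[■]■□□□□□…
3) q0 h=21  …□□□□□■[■]□□□□□□…
4) q0 h=22  …□□□□■■[□]□□□□□□…
5) q1 h=23  …□□□■■■[□]□□□□□□…
6) q0 h=22  …□□□□■■[■]■□□□□□…
7) q0 h=23  …□□□■■■[■]□□□□□□…
8) q0 h=24  …□□■■■■[□]□□□□□□…
9) q1 h=25  …□■■■■■[□]□□□□□□…
10) q0 h=24  …□□■■■■[■]■□□□□□…
11) q0 h=25  …□■■■■■[■]□□□□□□…
12) q0 h=26  …■■■■■■[□]□□□□□□…
13) q1 h=27  …■■■■■■[□]□□□□□□…
14) q0 h=26  …■■■■■■[■]■□□□□□…
15) q0 h=27  …■■■■■■[■]□□□□□□…
16) q0 h=28  …■■■■■■[□]□□□□□□…
17) q1 h=29  …■■■■■■[□]□□□□□□…
18) q0 h=28  …■■■■■■[■]■□□□□□…
19) q0 h=29  …■■■■■■[■]□□□□□□…
20) q0 h=30  …■■■■■■[□]□□□□□□…
21) q1 h=31  …■■■■■■[□]□□□□□□…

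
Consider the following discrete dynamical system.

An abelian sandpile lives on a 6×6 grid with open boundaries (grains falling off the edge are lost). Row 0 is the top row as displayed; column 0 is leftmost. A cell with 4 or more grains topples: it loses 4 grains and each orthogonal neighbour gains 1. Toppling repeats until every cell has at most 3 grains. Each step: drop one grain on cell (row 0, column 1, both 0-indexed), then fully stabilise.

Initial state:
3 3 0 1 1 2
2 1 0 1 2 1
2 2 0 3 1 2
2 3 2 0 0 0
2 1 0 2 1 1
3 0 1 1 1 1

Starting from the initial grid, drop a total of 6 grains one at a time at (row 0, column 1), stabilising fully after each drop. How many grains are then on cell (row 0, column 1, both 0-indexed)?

t=0: 3 3 0 1 1 2
2 1 0 1 2 1
2 2 0 3 1 2
2 3 2 0 0 0
2 1 0 2 1 1
3 0 1 1 1 1
t=1: 0 1 1 1 1 2
3 2 0 1 2 1
2 2 0 3 1 2
2 3 2 0 0 0
2 1 0 2 1 1
3 0 1 1 1 1
t=2: 0 2 1 1 1 2
3 2 0 1 2 1
2 2 0 3 1 2
2 3 2 0 0 0
2 1 0 2 1 1
3 0 1 1 1 1
t=3: 0 3 1 1 1 2
3 2 0 1 2 1
2 2 0 3 1 2
2 3 2 0 0 0
2 1 0 2 1 1
3 0 1 1 1 1
t=4: 1 0 2 1 1 2
3 3 0 1 2 1
2 2 0 3 1 2
2 3 2 0 0 0
2 1 0 2 1 1
3 0 1 1 1 1
t=5: 1 1 2 1 1 2
3 3 0 1 2 1
2 2 0 3 1 2
2 3 2 0 0 0
2 1 0 2 1 1
3 0 1 1 1 1
t=6: 1 2 2 1 1 2
3 3 0 1 2 1
2 2 0 3 1 2
2 3 2 0 0 0
2 1 0 2 1 1
3 0 1 1 1 1

2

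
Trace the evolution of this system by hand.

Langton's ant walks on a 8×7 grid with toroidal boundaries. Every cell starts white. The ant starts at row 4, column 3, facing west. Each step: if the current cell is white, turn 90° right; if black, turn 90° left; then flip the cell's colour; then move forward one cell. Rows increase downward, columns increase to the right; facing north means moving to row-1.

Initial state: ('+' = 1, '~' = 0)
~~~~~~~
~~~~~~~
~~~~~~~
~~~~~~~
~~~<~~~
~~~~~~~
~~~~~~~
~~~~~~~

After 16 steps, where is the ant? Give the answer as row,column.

[0] ~~~~~~~
~~~~~~~
~~~~~~~
~~~~~~~
~~~<~~~
~~~~~~~
~~~~~~~
~~~~~~~
[1] ~~~~~~~
~~~~~~~
~~~~~~~
~~~^~~~
~~~+~~~
~~~~~~~
~~~~~~~
~~~~~~~
[2] ~~~~~~~
~~~~~~~
~~~~~~~
~~~+>~~
~~~+~~~
~~~~~~~
~~~~~~~
~~~~~~~
[3] ~~~~~~~
~~~~~~~
~~~~~~~
~~~++~~
~~~+v~~
~~~~~~~
~~~~~~~
~~~~~~~
[4] ~~~~~~~
~~~~~~~
~~~~~~~
~~~++~~
~~~<+~~
~~~~~~~
~~~~~~~
~~~~~~~
[5] ~~~~~~~
~~~~~~~
~~~~~~~
~~~++~~
~~~~+~~
~~~v~~~
~~~~~~~
~~~~~~~
[6] ~~~~~~~
~~~~~~~
~~~~~~~
~~~++~~
~~~~+~~
~~<+~~~
~~~~~~~
~~~~~~~
[7] ~~~~~~~
~~~~~~~
~~~~~~~
~~~++~~
~~^~+~~
~~++~~~
~~~~~~~
~~~~~~~
[8] ~~~~~~~
~~~~~~~
~~~~~~~
~~~++~~
~~+>+~~
~~++~~~
~~~~~~~
~~~~~~~
[9] ~~~~~~~
~~~~~~~
~~~~~~~
~~~++~~
~~+++~~
~~+v~~~
~~~~~~~
~~~~~~~
[10] ~~~~~~~
~~~~~~~
~~~~~~~
~~~++~~
~~+++~~
~~+~>~~
~~~~~~~
~~~~~~~
[11] ~~~~~~~
~~~~~~~
~~~~~~~
~~~++~~
~~+++~~
~~+~+~~
~~~~v~~
~~~~~~~
[12] ~~~~~~~
~~~~~~~
~~~~~~~
~~~++~~
~~+++~~
~~+~+~~
~~~<+~~
~~~~~~~
[13] ~~~~~~~
~~~~~~~
~~~~~~~
~~~++~~
~~+++~~
~~+^+~~
~~~++~~
~~~~~~~
[14] ~~~~~~~
~~~~~~~
~~~~~~~
~~~++~~
~~+++~~
~~++>~~
~~~++~~
~~~~~~~
[15] ~~~~~~~
~~~~~~~
~~~~~~~
~~~++~~
~~++^~~
~~++~~~
~~~++~~
~~~~~~~
[16] ~~~~~~~
~~~~~~~
~~~~~~~
~~~++~~
~~+<~~~
~~++~~~
~~~++~~
~~~~~~~

4,3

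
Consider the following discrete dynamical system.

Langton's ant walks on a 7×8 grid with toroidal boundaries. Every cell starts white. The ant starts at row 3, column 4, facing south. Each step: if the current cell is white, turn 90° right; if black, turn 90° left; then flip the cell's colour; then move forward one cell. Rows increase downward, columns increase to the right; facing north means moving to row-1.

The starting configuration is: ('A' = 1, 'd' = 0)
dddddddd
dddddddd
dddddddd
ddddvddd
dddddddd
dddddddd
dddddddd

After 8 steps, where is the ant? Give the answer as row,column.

step 0: dddddddd
dddddddd
dddddddd
ddddvddd
dddddddd
dddddddd
dddddddd
step 1: dddddddd
dddddddd
dddddddd
ddd<Addd
dddddddd
dddddddd
dddddddd
step 2: dddddddd
dddddddd
ddd^dddd
dddAAddd
dddddddd
dddddddd
dddddddd
step 3: dddddddd
dddddddd
dddA>ddd
dddAAddd
dddddddd
dddddddd
dddddddd
step 4: dddddddd
dddddddd
dddAAddd
dddAvddd
dddddddd
dddddddd
dddddddd
step 5: dddddddd
dddddddd
dddAAddd
dddAd>dd
dddddddd
dddddddd
dddddddd
step 6: dddddddd
dddddddd
dddAAddd
dddAdAdd
dddddvdd
dddddddd
dddddddd
step 7: dddddddd
dddddddd
dddAAddd
dddAdAdd
dddd<Add
dddddddd
dddddddd
step 8: dddddddd
dddddddd
dddAAddd
dddA^Add
ddddAAdd
dddddddd
dddddddd

3,4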